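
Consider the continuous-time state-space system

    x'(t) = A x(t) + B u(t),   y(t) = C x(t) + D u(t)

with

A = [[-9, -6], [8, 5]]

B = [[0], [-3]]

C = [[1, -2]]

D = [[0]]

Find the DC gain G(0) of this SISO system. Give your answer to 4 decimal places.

G(0) = C(-A)^{-1}B + D = -C A^{-1} B + D.
det A = 3, so A^{-1} = (1/3)·adj(A) = [[5/3, 2], [-8/3, -3]]
A^{-1} B = [-6, 9]^T
C A^{-1} B = -24
G(0) = D - C A^{-1} B = 0 - (-24) = 24

24.0000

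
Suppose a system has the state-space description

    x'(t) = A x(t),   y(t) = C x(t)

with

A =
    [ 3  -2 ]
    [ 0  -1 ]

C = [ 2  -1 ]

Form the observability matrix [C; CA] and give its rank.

1

CA = [[6, -3]]
Observability matrix O = [C; CA] = [[2, -1], [6, -3]]
Every row of O is a scalar multiple of row 1 = [2, -1] (multipliers 1, 3), so the rows span a one-dimensional space.
O ≠ 0, hence rank(O) = 1.
rank(O) = 1 < n = 2, so the pair (A, C) is not completely observable.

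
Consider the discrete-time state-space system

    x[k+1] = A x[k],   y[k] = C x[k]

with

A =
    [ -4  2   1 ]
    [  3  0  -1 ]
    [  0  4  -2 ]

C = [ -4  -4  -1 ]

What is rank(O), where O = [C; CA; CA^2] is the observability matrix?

3

CA = [[4, -12, 2]]
CA^2 = [[-52, 16, 12]]
Observability matrix O = [C; CA; CA^2] = [[-4, -4, -1], [4, -12, 2], [-52, 16, 12]]
det(O) = (-4)·((-12)·12 - 2·16) - (-4)·(4·12 - 2·(-52)) + (-1)·(4·16 - (-12)·(-52)) = (-4)·(-176) - (-4)·152 + (-1)·(-560) = 1872 ≠ 0, so rank(O) = 3.
rank(O) = 3 = n, so the pair (A, C) is completely observable.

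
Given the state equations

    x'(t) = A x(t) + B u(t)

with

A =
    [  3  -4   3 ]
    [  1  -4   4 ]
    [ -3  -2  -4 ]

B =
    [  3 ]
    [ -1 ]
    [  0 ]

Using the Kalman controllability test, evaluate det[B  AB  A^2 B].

AB = [[13], [7], [-7]]
A^2B = [[-10], [-43], [-25]]
Controllability matrix C = [B  AB  A^2B] = [[3, 13, -10], [-1, 7, -43], [0, -7, -25]]
Expanding along the first row, det(C) = 3·(7·(-25) - (-43)·(-7)) - 13·((-1)·(-25) - (-43)·0) + (-10)·((-1)·(-7) - 7·0) = 3·(-476) - 13·25 + (-10)·7 = -1823
Since det(C) ≠ 0, rank(C) = 3 and the system is completely controllable.

-1823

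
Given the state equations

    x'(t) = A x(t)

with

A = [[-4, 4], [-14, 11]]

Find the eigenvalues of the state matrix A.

3, 4

det(sI - A) = s^2 - (tr A)s + det A, with tr A = (-4) + 11 = 7 and det A = (-4)·11 - 4·(-14) = -44 - (-56) = 12.
So p(s) = det(sI - A) = s^2 - 7s + 12.
Factor s^2 - 7s + 12: two numbers with sum 7 and product 12 are 4 and 3, so s^2 - 7s + 12 = (s - 4)(s - 3).
Hence p(s) = (s - 4) (s - 3), with roots 3, 4.
At least one eigenvalue has non-negative real part, so the system is not asymptotically stable.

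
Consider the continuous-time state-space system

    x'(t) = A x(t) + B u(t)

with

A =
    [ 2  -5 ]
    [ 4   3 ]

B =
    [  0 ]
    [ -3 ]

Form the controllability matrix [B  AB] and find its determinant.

AB = [[15], [-9]]
Controllability matrix C = [B  AB] = [[0, 15], [-3, -9]]
det(C) = 0·(-9) - 15·(-3) = 0 - (-45) = 45
Since det(C) ≠ 0, rank(C) = 2 and the system is completely controllable.

45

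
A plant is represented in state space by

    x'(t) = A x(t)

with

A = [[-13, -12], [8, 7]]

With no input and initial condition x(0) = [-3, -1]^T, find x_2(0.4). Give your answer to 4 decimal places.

-4.9502

det(sI - A) = s^2 - (tr A)s + det A, with tr A = (-13) + 7 = -6 and det A = (-13)·7 - (-12)·8 = -91 - (-96) = 5.
So p(s) = det(sI - A) = s^2 + 6s + 5.
Factor s^2 + 6s + 5: two numbers with sum -6 and product 5 are -1 and -5, so s^2 + 6s + 5 = (s + 1)(s + 5).
Hence p(s) = (s + 1) (s + 5), with roots -5, -1.
The eigenvalues -5, -1 are distinct and real, so A is diagonalisable and x(t) = e^{At} x(0) = V diag(e^{λ_i t}) V^{-1} x(0), where the columns of V are the eigenvectors.
λ = -5: A - (-5)I = [[-8, -12], [8, 12]]. Row 1 gives (-8)·v1 + (-12)·v2 = 0, so take v_1 = [3, -2]^T.
λ = -1: A - (-1)I = [[-12, -12], [8, 8]]. Row 1 gives (-12)·v1 + (-12)·v2 = 0, so take v_2 = [1, -1]^T.
V = [v_1 v_2] = [[3, 1], [-2, -1]] has det V = -1, so V^{-1} = adj(V)/det V = [[1, 1], [-2, -3]].
Modal coordinates z(0) = V^{-1} x(0): 1·(-3) + 1·(-1) = -4; (-2)·(-3) + (-3)·(-1) = 9; so z(0) = [-4, 9]^T.
x_2(t) = Σ_i (v_i)_2 · z_i(0) · e^{λ_i t} (row 2 of V times the modal terms).
x_2(0.4) = (-2)·(-4)·e^{-5·0.4} + (-1)·9·e^{-1·0.4} = 8·0.135335 + (-9)·0.670320 = -4.9502.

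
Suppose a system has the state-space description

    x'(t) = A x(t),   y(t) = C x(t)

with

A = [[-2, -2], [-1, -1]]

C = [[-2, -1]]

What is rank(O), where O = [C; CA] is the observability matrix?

CA = [[5, 5]]
Observability matrix O = [C; CA] = [[-2, -1], [5, 5]]
det(O) = (-2)·5 - (-1)·5 = -10 - (-5) = -5 ≠ 0, so rank(O) = 2.
rank(O) = 2 = n, so the pair (A, C) is completely observable.

2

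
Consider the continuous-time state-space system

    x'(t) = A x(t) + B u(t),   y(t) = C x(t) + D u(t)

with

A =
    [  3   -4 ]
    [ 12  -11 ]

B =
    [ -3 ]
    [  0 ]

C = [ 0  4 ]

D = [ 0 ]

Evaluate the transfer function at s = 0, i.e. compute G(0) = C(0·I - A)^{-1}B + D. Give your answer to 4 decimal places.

-9.6000

G(0) = C(-A)^{-1}B + D = -C A^{-1} B + D.
det A = 15, so A^{-1} = (1/15)·adj(A) = [[-11/15, 4/15], [-4/5, 1/5]]
A^{-1} B = [11/5, 12/5]^T
C A^{-1} B = 48/5
G(0) = D - C A^{-1} B = 0 - (48/5) = -48/5 ≈ -9.6000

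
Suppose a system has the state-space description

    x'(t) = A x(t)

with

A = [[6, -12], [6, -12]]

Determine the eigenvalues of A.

det(sI - A) = s^2 - (tr A)s + det A, with tr A = 6 + (-12) = -6 and det A = 6·(-12) - (-12)·6 = -72 - (-72) = 0.
So p(s) = det(sI - A) = s^2 + 6s.
Factor s^2 + 6s: two numbers with sum -6 and product 0 are 0 and -6, so s^2 + 6s = s(s + 6).
Hence p(s) = s (s + 6), with roots -6, 0.
At least one eigenvalue has non-negative real part, so the system is not asymptotically stable.

-6, 0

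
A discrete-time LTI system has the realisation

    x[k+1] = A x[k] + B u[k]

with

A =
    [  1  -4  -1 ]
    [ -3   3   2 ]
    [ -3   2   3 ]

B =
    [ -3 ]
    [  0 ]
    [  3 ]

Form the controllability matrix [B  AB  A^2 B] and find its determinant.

AB = [[-6], [15], [18]]
A^2B = [[-84], [99], [102]]
Controllability matrix C = [B  AB  A^2B] = [[-3, -6, -84], [0, 15, 99], [3, 18, 102]]
Expanding along the first row, det(C) = (-3)·(15·102 - 99·18) - (-6)·(0·102 - 99·3) + (-84)·(0·18 - 15·3) = (-3)·(-252) - (-6)·(-297) + (-84)·(-45) = 2754
Since det(C) ≠ 0, rank(C) = 3 and the system is completely controllable.

2754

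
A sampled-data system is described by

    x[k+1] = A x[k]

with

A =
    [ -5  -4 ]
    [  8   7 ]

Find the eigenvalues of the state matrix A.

-1, 3

det(zI - A) = z^2 - (tr A)z + det A, with tr A = (-5) + 7 = 2 and det A = (-5)·7 - (-4)·8 = -35 - (-32) = -3.
So p(z) = det(zI - A) = z^2 - 2z - 3.
Factor z^2 - 2z - 3: two numbers with sum 2 and product -3 are 3 and -1, so z^2 - 2z - 3 = (z - 3)(z + 1).
Hence p(z) = (z - 3) (z + 1), with roots -1, 3.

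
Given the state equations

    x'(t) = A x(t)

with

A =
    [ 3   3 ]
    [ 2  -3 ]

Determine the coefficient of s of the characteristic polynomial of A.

0

For a 2×2 matrix, det(sI - A) = s^2 - (tr A)s + det A.
tr A = 0, det A = -15.
So p(s) = s^2 - 15.
The coefficient of s is 0.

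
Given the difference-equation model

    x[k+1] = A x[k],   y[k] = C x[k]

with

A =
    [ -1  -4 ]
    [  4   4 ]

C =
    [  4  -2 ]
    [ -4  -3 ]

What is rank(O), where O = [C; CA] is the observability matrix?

2

CA = [[-12, -24], [-8, 4]]
Observability matrix O = [C; CA] = [[4, -2], [-4, -3], [-12, -24], [-8, 4]]
Take the 2×2 submatrix of O formed by rows 1, 2: [[4, -2], [-4, -3]]. Its determinant is 4·(-3) - (-2)·(-4) = -12 - 8 = -20 ≠ 0.
So rank(O) ≥ 2; since O has 2 columns, rank(O) = 2.
rank(O) = 2 = n, so the pair (A, C) is completely observable.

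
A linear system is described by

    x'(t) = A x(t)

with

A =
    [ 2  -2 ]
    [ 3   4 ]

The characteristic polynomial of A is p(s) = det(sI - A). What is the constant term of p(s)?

14

For a 2×2 matrix, det(sI - A) = s^2 - (tr A)s + det A.
tr A = 6, det A = 14.
So p(s) = s^2 - 6s + 14.
The constant term is 14.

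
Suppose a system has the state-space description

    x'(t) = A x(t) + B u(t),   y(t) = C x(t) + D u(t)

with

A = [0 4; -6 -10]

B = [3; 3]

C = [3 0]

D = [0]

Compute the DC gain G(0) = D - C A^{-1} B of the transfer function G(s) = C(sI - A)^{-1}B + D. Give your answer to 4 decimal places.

5.2500

G(0) = C(-A)^{-1}B + D = -C A^{-1} B + D.
det A = 24, so A^{-1} = (1/24)·adj(A) = [[-5/12, -1/6], [1/4, 0]]
A^{-1} B = [-7/4, 3/4]^T
C A^{-1} B = -21/4
G(0) = D - C A^{-1} B = 0 - (-21/4) = 21/4 ≈ 5.2500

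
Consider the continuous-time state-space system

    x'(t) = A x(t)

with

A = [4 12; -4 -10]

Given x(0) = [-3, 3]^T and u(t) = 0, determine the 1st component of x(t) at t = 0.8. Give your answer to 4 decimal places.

0.8445

det(sI - A) = s^2 - (tr A)s + det A, with tr A = 4 + (-10) = -6 and det A = 4·(-10) - 12·(-4) = -40 - (-48) = 8.
So p(s) = det(sI - A) = s^2 + 6s + 8.
Factor s^2 + 6s + 8: two numbers with sum -6 and product 8 are -2 and -4, so s^2 + 6s + 8 = (s + 2)(s + 4).
Hence p(s) = (s + 2) (s + 4), with roots -4, -2.
The eigenvalues -4, -2 are distinct and real, so A is diagonalisable and x(t) = e^{At} x(0) = V diag(e^{λ_i t}) V^{-1} x(0), where the columns of V are the eigenvectors.
λ = -4: A - (-4)I = [[8, 12], [-4, -6]]. Row 1 gives 8·v1 + 12·v2 = 0, so take v_1 = [-3, 2]^T.
λ = -2: A - (-2)I = [[6, 12], [-4, -8]]. Row 1 gives 6·v1 + 12·v2 = 0, so take v_2 = [-2, 1]^T.
V = [v_1 v_2] = [[-3, -2], [2, 1]] has det V = 1, so V^{-1} = adj(V)/det V = [[1, 2], [-2, -3]].
Modal coordinates z(0) = V^{-1} x(0): 1·(-3) + 2·3 = 3; (-2)·(-3) + (-3)·3 = -3; so z(0) = [3, -3]^T.
x_1(t) = Σ_i (v_i)_1 · z_i(0) · e^{λ_i t} (row 1 of V times the modal terms).
x_1(0.8) = (-3)·3·e^{-4·0.8} + (-2)·(-3)·e^{-2·0.8} = (-9)·0.040762 + 6·0.201897 = 0.8445.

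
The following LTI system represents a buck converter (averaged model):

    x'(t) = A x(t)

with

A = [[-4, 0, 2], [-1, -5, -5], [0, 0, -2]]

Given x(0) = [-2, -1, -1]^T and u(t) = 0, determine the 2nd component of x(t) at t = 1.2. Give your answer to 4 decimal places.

0.1798

det(sI - A) = s^3 - (tr A)s^2 + (M11 + M22 + M33)s - det A, where Mii is the 2×2 principal minor of A obtained by deleting row i and column i.
tr A = (-4) + (-5) + (-2) = -11; M11 = (-5)·(-2) - (-5)·0 = 10 - 0 = 10; M22 = (-4)·(-2) - 2·0 = 8 - 0 = 8; M33 = (-4)·(-5) - 0·(-1) = 20 - 0 = 20; sum of minors = 38.
det A = (-4)·((-5)·(-2) - (-5)·0) - 0·((-1)·(-2) - (-5)·0) + 2·((-1)·0 - (-5)·0) = (-4)·10 - 0·2 + 2·0 = -40.
So p(s) = det(sI - A) = s^3 + 11s^2 + 38s + 40.
Rational-root test: any integer root divides 40. Testing small divisors, s = -2 works: p(-2) = -8 + 44 + (-76) + 40 = 0, so (s + 2) is a factor.
Dividing, p(s) = (s + 2)(s^2 + 9s + 20).
Factor s^2 + 9s + 20: two numbers with sum -9 and product 20 are -4 and -5, so s^2 + 9s + 20 = (s + 4)(s + 5).
Hence p(s) = (s + 2) (s + 4) (s + 5), with roots -5, -4, -2.
The eigenvalues -5, -4, -2 are distinct and real, so A is diagonalisable and x(t) = e^{At} x(0) = V diag(e^{λ_i t}) V^{-1} x(0), where the columns of V are the eigenvectors.
λ = -5: A - (-5)I = [[1, 0, 2], [-1, 0, -5], [0, 0, 3]]. v must be orthogonal to every row; (row 1) × (row 2) = [0, 3, 0], so take v_1 = [0, 1, 0]^T.
λ = -4: A - (-4)I = [[0, 0, 2], [-1, -1, -5], [0, 0, 2]]. v must be orthogonal to every row; (row 1) × (row 2) = [2, -2, 0], so take v_2 = [-1, 1, 0]^T.
λ = -2: A - (-2)I = [[-2, 0, 2], [-1, -3, -5], [0, 0, 0]]. v must be orthogonal to every row; (row 1) × (row 2) = [6, -12, 6], so take v_3 = [1, -2, 1]^T.
V = [v_1 v_2 v_3] = [[0, -1, 1], [1, 1, -2], [0, 0, 1]] has det V = 1, so V^{-1} = adj(V)/det V = [[1, 1, 1], [-1, 0, 1], [0, 0, 1]].
Modal coordinates z(0) = V^{-1} x(0): 1·(-2) + 1·(-1) + 1·(-1) = -4; (-1)·(-2) + 0·(-1) + 1·(-1) = 1; 0·(-2) + 0·(-1) + 1·(-1) = -1; so z(0) = [-4, 1, -1]^T.
x_2(t) = Σ_i (v_i)_2 · z_i(0) · e^{λ_i t} (row 2 of V times the modal terms).
x_2(1.2) = 1·(-4)·e^{-5·1.2} + 1·1·e^{-4·1.2} + (-2)·(-1)·e^{-2·1.2} = (-4)·0.00247875 + 1·0.00822975 + 2·0.09071795 = 0.1798.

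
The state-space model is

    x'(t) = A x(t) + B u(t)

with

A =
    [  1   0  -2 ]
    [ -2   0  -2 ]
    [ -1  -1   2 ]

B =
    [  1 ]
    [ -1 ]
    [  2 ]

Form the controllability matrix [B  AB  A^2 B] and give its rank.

3

AB = [[-3], [-6], [4]]
A^2B = [[-11], [-2], [17]]
Controllability matrix C = [B  AB  A^2B] = [[1, -3, -11], [-1, -6, -2], [2, 4, 17]]
det(C) = 1·((-6)·17 - (-2)·4) - (-3)·((-1)·17 - (-2)·2) + (-11)·((-1)·4 - (-6)·2) = 1·(-94) - (-3)·(-13) + (-11)·8 = -221 ≠ 0, so rank(C) = 3.
rank(C) = 3 = n, so the pair (A, B) is completely controllable.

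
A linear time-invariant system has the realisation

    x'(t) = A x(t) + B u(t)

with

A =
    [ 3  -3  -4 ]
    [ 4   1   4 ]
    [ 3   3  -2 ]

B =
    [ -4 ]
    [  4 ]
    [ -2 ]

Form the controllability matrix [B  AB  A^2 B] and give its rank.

AB = [[-16], [-20], [4]]
A^2B = [[-4], [-68], [-116]]
Controllability matrix C = [B  AB  A^2B] = [[-4, -16, -4], [4, -20, -68], [-2, 4, -116]]
det(C) = (-4)·((-20)·(-116) - (-68)·4) - (-16)·(4·(-116) - (-68)·(-2)) + (-4)·(4·4 - (-20)·(-2)) = (-4)·2592 - (-16)·(-600) + (-4)·(-24) = -19872 ≠ 0, so rank(C) = 3.
rank(C) = 3 = n, so the pair (A, B) is completely controllable.

3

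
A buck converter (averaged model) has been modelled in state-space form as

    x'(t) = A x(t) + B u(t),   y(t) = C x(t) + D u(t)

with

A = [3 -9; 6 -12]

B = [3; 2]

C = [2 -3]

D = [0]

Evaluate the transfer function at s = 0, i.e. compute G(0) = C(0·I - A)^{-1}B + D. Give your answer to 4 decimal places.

G(0) = C(-A)^{-1}B + D = -C A^{-1} B + D.
det A = 18, so A^{-1} = (1/18)·adj(A) = [[-2/3, 1/2], [-1/3, 1/6]]
A^{-1} B = [-1, -2/3]^T
C A^{-1} B = 0
G(0) = D - C A^{-1} B = 0 - (0) = 0

0.0000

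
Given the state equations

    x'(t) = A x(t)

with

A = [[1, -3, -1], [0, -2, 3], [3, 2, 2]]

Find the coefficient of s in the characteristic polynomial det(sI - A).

-7

Expand det(sI - A) for the 3×3 matrix.
p(s) = s^3 - s^2 - 7s + 43.
(Check: constant term = det(-A) = (-1)^3 det A = 43; coefficient of s^2 = -tr A = -1.)
The coefficient of s is -7.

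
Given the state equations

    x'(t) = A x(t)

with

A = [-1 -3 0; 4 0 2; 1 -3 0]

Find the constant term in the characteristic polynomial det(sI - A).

12

Expand det(sI - A) for the 3×3 matrix.
p(s) = s^3 + s^2 + 18s + 12.
(Check: constant term = det(-A) = (-1)^3 det A = 12; coefficient of s^2 = -tr A = 1.)
The constant term is 12.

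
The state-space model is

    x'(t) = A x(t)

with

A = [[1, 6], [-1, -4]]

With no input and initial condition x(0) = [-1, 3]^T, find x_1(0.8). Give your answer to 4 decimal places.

3.5096

det(sI - A) = s^2 - (tr A)s + det A, with tr A = 1 + (-4) = -3 and det A = 1·(-4) - 6·(-1) = -4 - (-6) = 2.
So p(s) = det(sI - A) = s^2 + 3s + 2.
Factor s^2 + 3s + 2: two numbers with sum -3 and product 2 are -1 and -2, so s^2 + 3s + 2 = (s + 1)(s + 2).
Hence p(s) = (s + 1) (s + 2), with roots -2, -1.
The eigenvalues -2, -1 are distinct and real, so A is diagonalisable and x(t) = e^{At} x(0) = V diag(e^{λ_i t}) V^{-1} x(0), where the columns of V are the eigenvectors.
λ = -2: A - (-2)I = [[3, 6], [-1, -2]]. Row 1 gives 3·v1 + 6·v2 = 0, so take v_1 = [2, -1]^T.
λ = -1: A - (-1)I = [[2, 6], [-1, -3]]. Row 1 gives 2·v1 + 6·v2 = 0, so take v_2 = [-3, 1]^T.
V = [v_1 v_2] = [[2, -3], [-1, 1]] has det V = -1, so V^{-1} = adj(V)/det V = [[-1, -3], [-1, -2]].
Modal coordinates z(0) = V^{-1} x(0): (-1)·(-1) + (-3)·3 = -8; (-1)·(-1) + (-2)·3 = -5; so z(0) = [-8, -5]^T.
x_1(t) = Σ_i (v_i)_1 · z_i(0) · e^{λ_i t} (row 1 of V times the modal terms).
x_1(0.8) = 2·(-8)·e^{-2·0.8} + (-3)·(-5)·e^{-1·0.8} = (-16)·0.201897 + 15·0.449329 = 3.5096.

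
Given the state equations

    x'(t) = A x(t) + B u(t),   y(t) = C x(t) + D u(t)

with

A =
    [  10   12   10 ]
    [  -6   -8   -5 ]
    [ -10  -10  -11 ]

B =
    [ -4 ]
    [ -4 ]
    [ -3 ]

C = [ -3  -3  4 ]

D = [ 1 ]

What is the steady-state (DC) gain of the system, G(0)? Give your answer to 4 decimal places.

113.8333

G(0) = C(-A)^{-1}B + D = -C A^{-1} B + D.
det A = -12, so A^{-1} = (1/-12)·adj(A) = [[-19/6, -8/3, -5/3], [4/3, 5/6, 5/6], [5/3, 5/3, 2/3]]
A^{-1} B = [85/3, -67/6, -46/3]^T
C A^{-1} B = -677/6
G(0) = D - C A^{-1} B = 1 - (-677/6) = 683/6 ≈ 113.8333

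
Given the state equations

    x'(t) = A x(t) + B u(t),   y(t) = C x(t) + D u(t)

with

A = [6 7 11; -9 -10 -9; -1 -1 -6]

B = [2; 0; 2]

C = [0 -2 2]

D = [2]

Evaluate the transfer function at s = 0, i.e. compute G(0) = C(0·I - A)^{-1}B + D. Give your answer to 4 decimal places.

G(0) = C(-A)^{-1}B + D = -C A^{-1} B + D.
det A = -20, so A^{-1} = (1/-20)·adj(A) = [[-51/20, -31/20, -47/20], [9/4, 5/4, 9/4], [1/20, 1/20, -3/20]]
A^{-1} B = [-49/5, 9, -1/5]^T
C A^{-1} B = -92/5
G(0) = D - C A^{-1} B = 2 - (-92/5) = 102/5 ≈ 20.4000

20.4000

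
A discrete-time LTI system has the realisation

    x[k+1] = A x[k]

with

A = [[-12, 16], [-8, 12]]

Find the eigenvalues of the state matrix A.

det(zI - A) = z^2 - (tr A)z + det A, with tr A = (-12) + 12 = 0 and det A = (-12)·12 - 16·(-8) = -144 - (-128) = -16.
So p(z) = det(zI - A) = z^2 - 16.
Factor z^2 - 16: two numbers with sum 0 and product -16 are 4 and -4, so z^2 - 16 = (z - 4)(z + 4).
Hence p(z) = (z - 4) (z + 4), with roots -4, 4.

-4, 4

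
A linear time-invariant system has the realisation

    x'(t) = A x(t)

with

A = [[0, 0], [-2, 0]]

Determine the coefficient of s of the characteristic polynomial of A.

For a 2×2 matrix, det(sI - A) = s^2 - (tr A)s + det A.
tr A = 0, det A = 0.
So p(s) = s^2.
The coefficient of s is 0.

0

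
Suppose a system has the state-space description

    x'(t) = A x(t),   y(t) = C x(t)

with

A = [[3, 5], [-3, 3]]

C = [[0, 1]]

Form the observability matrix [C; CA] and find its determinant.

3

CA = [[-3, 3]]
Observability matrix O = [C; CA] = [[0, 1], [-3, 3]]
det(O) = 0·3 - 1·(-3) = 0 - (-3) = 3
Since det(O) ≠ 0, rank(O) = 2 and the system is completely observable.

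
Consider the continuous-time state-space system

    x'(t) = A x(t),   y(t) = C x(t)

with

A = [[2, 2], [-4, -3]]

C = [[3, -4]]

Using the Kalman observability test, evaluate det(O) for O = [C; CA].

142

CA = [[22, 18]]
Observability matrix O = [C; CA] = [[3, -4], [22, 18]]
det(O) = 3·18 - (-4)·22 = 54 - (-88) = 142
Since det(O) ≠ 0, rank(O) = 2 and the system is completely observable.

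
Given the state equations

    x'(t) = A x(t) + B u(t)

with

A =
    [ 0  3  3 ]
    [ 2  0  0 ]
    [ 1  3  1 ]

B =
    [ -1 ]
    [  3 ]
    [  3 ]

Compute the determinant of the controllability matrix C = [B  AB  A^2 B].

AB = [[18], [-2], [11]]
A^2B = [[27], [36], [23]]
Controllability matrix C = [B  AB  A^2B] = [[-1, 18, 27], [3, -2, 36], [3, 11, 23]]
Expanding along the first row, det(C) = (-1)·((-2)·23 - 36·11) - 18·(3·23 - 36·3) + 27·(3·11 - (-2)·3) = (-1)·(-442) - 18·(-39) + 27·39 = 2197
Since det(C) ≠ 0, rank(C) = 3 and the system is completely controllable.

2197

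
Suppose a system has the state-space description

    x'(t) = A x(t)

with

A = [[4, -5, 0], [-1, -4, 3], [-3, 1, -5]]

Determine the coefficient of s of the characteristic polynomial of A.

Expand det(sI - A) for the 3×3 matrix.
p(s) = s^3 + 5s^2 - 24s - 138.
(Check: constant term = det(-A) = (-1)^3 det A = -138; coefficient of s^2 = -tr A = 5.)
The coefficient of s is -24.

-24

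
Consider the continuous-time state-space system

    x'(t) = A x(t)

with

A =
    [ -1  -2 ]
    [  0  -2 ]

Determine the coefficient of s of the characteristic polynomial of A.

For a 2×2 matrix, det(sI - A) = s^2 - (tr A)s + det A.
tr A = -3, det A = 2.
So p(s) = s^2 + 3s + 2.
The coefficient of s is 3.

3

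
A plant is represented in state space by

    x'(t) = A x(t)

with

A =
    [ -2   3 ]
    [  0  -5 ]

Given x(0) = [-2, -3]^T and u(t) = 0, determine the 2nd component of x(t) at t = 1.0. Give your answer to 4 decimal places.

-0.0202

det(sI - A) = s^2 - (tr A)s + det A, with tr A = (-2) + (-5) = -7 and det A = (-2)·(-5) - 3·0 = 10 - 0 = 10.
So p(s) = det(sI - A) = s^2 + 7s + 10.
Factor s^2 + 7s + 10: two numbers with sum -7 and product 10 are -2 and -5, so s^2 + 7s + 10 = (s + 2)(s + 5).
Hence p(s) = (s + 2) (s + 5), with roots -5, -2.
The eigenvalues -5, -2 are distinct and real, so A is diagonalisable and x(t) = e^{At} x(0) = V diag(e^{λ_i t}) V^{-1} x(0), where the columns of V are the eigenvectors.
λ = -5: A - (-5)I = [[3, 3], [0, 0]]. Row 1 gives 3·v1 + 3·v2 = 0, so take v_1 = [-1, 1]^T.
λ = -2: A - (-2)I = [[0, 3], [0, -3]]. Row 1 gives 0·v1 + 3·v2 = 0, so take v_2 = [-1, 0]^T.
V = [v_1 v_2] = [[-1, -1], [1, 0]] has det V = 1, so V^{-1} = adj(V)/det V = [[0, 1], [-1, -1]].
Modal coordinates z(0) = V^{-1} x(0): 0·(-2) + 1·(-3) = -3; (-1)·(-2) + (-1)·(-3) = 5; so z(0) = [-3, 5]^T.
x_2(t) = Σ_i (v_i)_2 · z_i(0) · e^{λ_i t} (row 2 of V times the modal terms).
x_2(1.0) = 1·(-3)·e^{-5·1.0} + 0·5·e^{-2·1.0} = (-3)·0.006738 + 0·0.135335 = -0.0202.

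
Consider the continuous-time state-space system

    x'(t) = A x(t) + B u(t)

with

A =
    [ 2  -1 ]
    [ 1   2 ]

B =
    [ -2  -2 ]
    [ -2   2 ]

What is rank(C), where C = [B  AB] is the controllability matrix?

AB = [[-2, -6], [-6, 2]]
Controllability matrix C = [B  AB] = [[-2, -2, -2, -6], [-2, 2, -6, 2]]
Take the 2×2 submatrix of C formed by columns 1, 2: [[-2, -2], [-2, 2]]. Its determinant is (-2)·2 - (-2)·(-2) = -4 - 4 = -8 ≠ 0.
So rank(C) ≥ 2; since C has 2 rows, rank(C) = 2.
rank(C) = 2 = n, so the pair (A, B) is completely controllable.

2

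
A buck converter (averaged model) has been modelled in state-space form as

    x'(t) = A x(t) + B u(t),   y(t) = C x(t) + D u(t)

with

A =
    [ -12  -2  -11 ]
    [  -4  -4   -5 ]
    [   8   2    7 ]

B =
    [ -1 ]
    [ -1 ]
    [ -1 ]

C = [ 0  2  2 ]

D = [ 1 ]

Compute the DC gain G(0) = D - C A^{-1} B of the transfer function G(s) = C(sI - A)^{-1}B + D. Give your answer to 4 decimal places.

G(0) = C(-A)^{-1}B + D = -C A^{-1} B + D.
det A = -24, so A^{-1} = (1/-24)·adj(A) = [[3/4, 1/3, 17/12], [1/2, -1/6, 2/3], [-1, -1/3, -5/3]]
A^{-1} B = [-5/2, -1, 3]^T
C A^{-1} B = 4
G(0) = D - C A^{-1} B = 1 - (4) = -3

-3.0000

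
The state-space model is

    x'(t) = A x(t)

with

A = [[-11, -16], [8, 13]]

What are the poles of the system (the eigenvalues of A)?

det(sI - A) = s^2 - (tr A)s + det A, with tr A = (-11) + 13 = 2 and det A = (-11)·13 - (-16)·8 = -143 - (-128) = -15.
So p(s) = det(sI - A) = s^2 - 2s - 15.
Factor s^2 - 2s - 15: two numbers with sum 2 and product -15 are 5 and -3, so s^2 - 2s - 15 = (s - 5)(s + 3).
Hence p(s) = (s - 5) (s + 3), with roots -3, 5.
At least one eigenvalue has non-negative real part, so the system is not asymptotically stable.

-3, 5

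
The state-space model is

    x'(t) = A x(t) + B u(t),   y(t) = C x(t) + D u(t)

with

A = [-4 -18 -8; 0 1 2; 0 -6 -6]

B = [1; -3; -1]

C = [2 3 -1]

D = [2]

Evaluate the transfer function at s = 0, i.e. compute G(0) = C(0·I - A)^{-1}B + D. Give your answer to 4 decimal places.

6.6667

G(0) = C(-A)^{-1}B + D = -C A^{-1} B + D.
det A = -24, so A^{-1} = (1/-24)·adj(A) = [[-1/4, 5/2, 7/6], [0, -1, -1/3], [0, 1, 1/6]]
A^{-1} B = [-107/12, 10/3, -19/6]^T
C A^{-1} B = -14/3
G(0) = D - C A^{-1} B = 2 - (-14/3) = 20/3 ≈ 6.6667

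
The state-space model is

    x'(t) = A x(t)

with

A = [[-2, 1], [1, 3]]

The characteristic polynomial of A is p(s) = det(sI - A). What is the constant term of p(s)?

-7

For a 2×2 matrix, det(sI - A) = s^2 - (tr A)s + det A.
tr A = 1, det A = -7.
So p(s) = s^2 - s - 7.
The constant term is -7.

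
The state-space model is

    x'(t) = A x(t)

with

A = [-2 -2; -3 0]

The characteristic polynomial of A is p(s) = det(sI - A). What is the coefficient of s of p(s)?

For a 2×2 matrix, det(sI - A) = s^2 - (tr A)s + det A.
tr A = -2, det A = -6.
So p(s) = s^2 + 2s - 6.
The coefficient of s is 2.

2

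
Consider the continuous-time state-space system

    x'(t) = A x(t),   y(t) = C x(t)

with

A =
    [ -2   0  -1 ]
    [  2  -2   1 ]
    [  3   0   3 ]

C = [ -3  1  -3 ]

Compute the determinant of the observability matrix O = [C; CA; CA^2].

27

CA = [[-1, -2, -5]]
CA^2 = [[-17, 4, -16]]
Observability matrix O = [C; CA; CA^2] = [[-3, 1, -3], [-1, -2, -5], [-17, 4, -16]]
Expanding along the first row, det(O) = (-3)·((-2)·(-16) - (-5)·4) - 1·((-1)·(-16) - (-5)·(-17)) + (-3)·((-1)·4 - (-2)·(-17)) = (-3)·52 - 1·(-69) + (-3)·(-38) = 27
Since det(O) ≠ 0, rank(O) = 3 and the system is completely observable.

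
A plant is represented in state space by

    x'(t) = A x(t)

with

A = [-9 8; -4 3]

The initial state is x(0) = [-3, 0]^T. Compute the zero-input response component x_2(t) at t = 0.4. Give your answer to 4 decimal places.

1.6050

det(sI - A) = s^2 - (tr A)s + det A, with tr A = (-9) + 3 = -6 and det A = (-9)·3 - 8·(-4) = -27 - (-32) = 5.
So p(s) = det(sI - A) = s^2 + 6s + 5.
Factor s^2 + 6s + 5: two numbers with sum -6 and product 5 are -1 and -5, so s^2 + 6s + 5 = (s + 1)(s + 5).
Hence p(s) = (s + 1) (s + 5), with roots -5, -1.
The eigenvalues -5, -1 are distinct and real, so A is diagonalisable and x(t) = e^{At} x(0) = V diag(e^{λ_i t}) V^{-1} x(0), where the columns of V are the eigenvectors.
λ = -5: A - (-5)I = [[-4, 8], [-4, 8]]. Row 1 gives (-4)·v1 + 8·v2 = 0, so take v_1 = [2, 1]^T.
λ = -1: A - (-1)I = [[-8, 8], [-4, 4]]. Row 1 gives (-8)·v1 + 8·v2 = 0, so take v_2 = [-1, -1]^T.
V = [v_1 v_2] = [[2, -1], [1, -1]] has det V = -1, so V^{-1} = adj(V)/det V = [[1, -1], [1, -2]].
Modal coordinates z(0) = V^{-1} x(0): 1·(-3) + (-1)·0 = -3; 1·(-3) + (-2)·0 = -3; so z(0) = [-3, -3]^T.
x_2(t) = Σ_i (v_i)_2 · z_i(0) · e^{λ_i t} (row 2 of V times the modal terms).
x_2(0.4) = 1·(-3)·e^{-5·0.4} + (-1)·(-3)·e^{-1·0.4} = (-3)·0.135335 + 3·0.670320 = 1.6050.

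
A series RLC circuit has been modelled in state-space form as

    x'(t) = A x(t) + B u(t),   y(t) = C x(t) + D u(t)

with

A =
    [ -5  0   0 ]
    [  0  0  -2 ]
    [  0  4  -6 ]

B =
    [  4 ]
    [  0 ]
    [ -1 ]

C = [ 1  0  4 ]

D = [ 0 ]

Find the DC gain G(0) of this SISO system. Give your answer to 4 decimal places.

G(0) = C(-A)^{-1}B + D = -C A^{-1} B + D.
det A = -40, so A^{-1} = (1/-40)·adj(A) = [[-1/5, 0, 0], [0, -3/4, 1/4], [0, -1/2, 0]]
A^{-1} B = [-4/5, -1/4, 0]^T
C A^{-1} B = -4/5
G(0) = D - C A^{-1} B = 0 - (-4/5) = 4/5 ≈ 0.8000

0.8000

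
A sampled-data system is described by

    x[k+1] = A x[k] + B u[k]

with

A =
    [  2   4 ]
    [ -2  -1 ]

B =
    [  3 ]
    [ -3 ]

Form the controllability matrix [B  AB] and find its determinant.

AB = [[-6], [-3]]
Controllability matrix C = [B  AB] = [[3, -6], [-3, -3]]
det(C) = 3·(-3) - (-6)·(-3) = -9 - 18 = -27
Since det(C) ≠ 0, rank(C) = 2 and the system is completely controllable.

-27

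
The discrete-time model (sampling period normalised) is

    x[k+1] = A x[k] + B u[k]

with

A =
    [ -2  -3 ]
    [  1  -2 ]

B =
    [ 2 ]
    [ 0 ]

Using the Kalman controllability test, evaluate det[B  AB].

AB = [[-4], [2]]
Controllability matrix C = [B  AB] = [[2, -4], [0, 2]]
det(C) = 2·2 - (-4)·0 = 4 - 0 = 4
Since det(C) ≠ 0, rank(C) = 2 and the system is completely controllable.

4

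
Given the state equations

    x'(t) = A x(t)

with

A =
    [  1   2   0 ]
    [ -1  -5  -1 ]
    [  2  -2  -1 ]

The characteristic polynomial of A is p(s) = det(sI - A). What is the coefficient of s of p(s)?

Expand det(sI - A) for the 3×3 matrix.
p(s) = s^3 + 5s^2 - s + 3.
(Check: constant term = det(-A) = (-1)^3 det A = 3; coefficient of s^2 = -tr A = 5.)
The coefficient of s is -1.

-1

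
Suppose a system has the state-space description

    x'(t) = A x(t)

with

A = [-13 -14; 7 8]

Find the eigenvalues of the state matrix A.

-6, 1

det(sI - A) = s^2 - (tr A)s + det A, with tr A = (-13) + 8 = -5 and det A = (-13)·8 - (-14)·7 = -104 - (-98) = -6.
So p(s) = det(sI - A) = s^2 + 5s - 6.
Factor s^2 + 5s - 6: two numbers with sum -5 and product -6 are 1 and -6, so s^2 + 5s - 6 = (s - 1)(s + 6).
Hence p(s) = (s - 1) (s + 6), with roots -6, 1.
At least one eigenvalue has non-negative real part, so the system is not asymptotically stable.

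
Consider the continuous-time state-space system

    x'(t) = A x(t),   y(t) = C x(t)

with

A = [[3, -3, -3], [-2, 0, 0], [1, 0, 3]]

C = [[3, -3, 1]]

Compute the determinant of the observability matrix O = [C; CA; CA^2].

CA = [[16, -9, -6]]
CA^2 = [[60, -48, -66]]
Observability matrix O = [C; CA; CA^2] = [[3, -3, 1], [16, -9, -6], [60, -48, -66]]
Expanding along the first row, det(O) = 3·((-9)·(-66) - (-6)·(-48)) - (-3)·(16·(-66) - (-6)·60) + 1·(16·(-48) - (-9)·60) = 3·306 - (-3)·(-696) + 1·(-228) = -1398
Since det(O) ≠ 0, rank(O) = 3 and the system is completely observable.

-1398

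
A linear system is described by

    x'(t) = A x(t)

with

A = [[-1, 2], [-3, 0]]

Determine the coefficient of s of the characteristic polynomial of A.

For a 2×2 matrix, det(sI - A) = s^2 - (tr A)s + det A.
tr A = -1, det A = 6.
So p(s) = s^2 + s + 6.
The coefficient of s is 1.

1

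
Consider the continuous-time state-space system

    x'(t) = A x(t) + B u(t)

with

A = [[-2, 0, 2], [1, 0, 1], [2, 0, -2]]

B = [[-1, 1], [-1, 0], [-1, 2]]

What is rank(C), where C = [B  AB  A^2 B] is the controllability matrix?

AB = [[0, 2], [-2, 3], [0, -2]]
A^2B = [[0, -8], [0, 0], [0, 8]]
Controllability matrix C = [B  AB  A^2B] = [[-1, 1, 0, 2, 0, -8], [-1, 0, -2, 3, 0, 0], [-1, 2, 0, -2, 0, 8]]
Take the 3×3 submatrix of C formed by columns 1, 2, 3: [[-1, 1, 0], [-1, 0, -2], [-1, 2, 0]]. Its determinant is (-1)·(0·0 - (-2)·2) - 1·((-1)·0 - (-2)·(-1)) + 0·((-1)·2 - 0·(-1)) = (-1)·4 - 1·(-2) + 0·(-2) = -2 ≠ 0.
So rank(C) ≥ 3; since C has 3 rows, rank(C) = 3.
rank(C) = 3 = n, so the pair (A, B) is completely controllable.

3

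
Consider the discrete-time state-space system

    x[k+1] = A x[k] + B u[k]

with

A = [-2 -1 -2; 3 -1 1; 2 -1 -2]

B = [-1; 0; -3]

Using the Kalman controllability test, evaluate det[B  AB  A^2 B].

-272

AB = [[8], [-6], [4]]
A^2B = [[-18], [34], [14]]
Controllability matrix C = [B  AB  A^2B] = [[-1, 8, -18], [0, -6, 34], [-3, 4, 14]]
Expanding along the first row, det(C) = (-1)·((-6)·14 - 34·4) - 8·(0·14 - 34·(-3)) + (-18)·(0·4 - (-6)·(-3)) = (-1)·(-220) - 8·102 + (-18)·(-18) = -272
Since det(C) ≠ 0, rank(C) = 3 and the system is completely controllable.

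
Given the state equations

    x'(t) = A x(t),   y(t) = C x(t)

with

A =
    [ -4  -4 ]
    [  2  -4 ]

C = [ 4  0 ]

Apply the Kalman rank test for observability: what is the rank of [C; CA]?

2

CA = [[-16, -16]]
Observability matrix O = [C; CA] = [[4, 0], [-16, -16]]
det(O) = 4·(-16) - 0·(-16) = -64 - 0 = -64 ≠ 0, so rank(O) = 2.
rank(O) = 2 = n, so the pair (A, C) is completely observable.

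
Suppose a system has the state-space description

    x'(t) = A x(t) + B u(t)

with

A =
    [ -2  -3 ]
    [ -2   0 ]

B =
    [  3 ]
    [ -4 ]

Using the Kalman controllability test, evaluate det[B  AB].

6

AB = [[6], [-6]]
Controllability matrix C = [B  AB] = [[3, 6], [-4, -6]]
det(C) = 3·(-6) - 6·(-4) = -18 - (-24) = 6
Since det(C) ≠ 0, rank(C) = 2 and the system is completely controllable.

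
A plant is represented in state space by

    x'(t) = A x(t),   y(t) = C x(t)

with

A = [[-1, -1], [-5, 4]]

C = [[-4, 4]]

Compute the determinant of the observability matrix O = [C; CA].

-16

CA = [[-16, 20]]
Observability matrix O = [C; CA] = [[-4, 4], [-16, 20]]
det(O) = (-4)·20 - 4·(-16) = -80 - (-64) = -16
Since det(O) ≠ 0, rank(O) = 2 and the system is completely observable.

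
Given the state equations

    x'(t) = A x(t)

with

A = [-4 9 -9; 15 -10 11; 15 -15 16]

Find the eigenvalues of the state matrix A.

-4, 1, 5

det(sI - A) = s^3 - (tr A)s^2 + (M11 + M22 + M33)s - det A, where Mii is the 2×2 principal minor of A obtained by deleting row i and column i.
tr A = (-4) + (-10) + 16 = 2; M11 = (-10)·16 - 11·(-15) = -160 - (-165) = 5; M22 = (-4)·16 - (-9)·15 = -64 - (-135) = 71; M33 = (-4)·(-10) - 9·15 = 40 - 135 = -95; sum of minors = -19.
det A = (-4)·((-10)·16 - 11·(-15)) - 9·(15·16 - 11·15) + (-9)·(15·(-15) - (-10)·15) = (-4)·5 - 9·75 + (-9)·(-75) = -20.
So p(s) = det(sI - A) = s^3 - 2s^2 - 19s + 20.
Rational-root test: any integer root divides 20. Testing small divisors, s = 1 works: p(1) = 1 + (-2) + (-19) + 20 = 0, so (s - 1) is a factor.
Dividing, p(s) = (s - 1)(s^2 - s - 20).
Factor s^2 - s - 20: two numbers with sum 1 and product -20 are 5 and -4, so s^2 - s - 20 = (s - 5)(s + 4).
Hence p(s) = (s - 5) (s - 1) (s + 4), with roots -4, 1, 5.
At least one eigenvalue has non-negative real part, so the system is not asymptotically stable.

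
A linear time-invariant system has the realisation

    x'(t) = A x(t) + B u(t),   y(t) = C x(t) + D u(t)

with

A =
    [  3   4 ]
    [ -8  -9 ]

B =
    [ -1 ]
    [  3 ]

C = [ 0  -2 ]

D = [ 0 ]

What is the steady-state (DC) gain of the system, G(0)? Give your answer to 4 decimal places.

0.4000

G(0) = C(-A)^{-1}B + D = -C A^{-1} B + D.
det A = 5, so A^{-1} = (1/5)·adj(A) = [[-9/5, -4/5], [8/5, 3/5]]
A^{-1} B = [-3/5, 1/5]^T
C A^{-1} B = -2/5
G(0) = D - C A^{-1} B = 0 - (-2/5) = 2/5 ≈ 0.4000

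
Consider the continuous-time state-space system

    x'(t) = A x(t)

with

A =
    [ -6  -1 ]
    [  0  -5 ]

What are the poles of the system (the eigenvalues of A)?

det(sI - A) = s^2 - (tr A)s + det A, with tr A = (-6) + (-5) = -11 and det A = (-6)·(-5) - (-1)·0 = 30 - 0 = 30.
So p(s) = det(sI - A) = s^2 + 11s + 30.
Factor s^2 + 11s + 30: two numbers with sum -11 and product 30 are -5 and -6, so s^2 + 11s + 30 = (s + 5)(s + 6).
Hence p(s) = (s + 5) (s + 6), with roots -6, -5.
All eigenvalues have negative real part, so the system is asymptotically stable.

-6, -5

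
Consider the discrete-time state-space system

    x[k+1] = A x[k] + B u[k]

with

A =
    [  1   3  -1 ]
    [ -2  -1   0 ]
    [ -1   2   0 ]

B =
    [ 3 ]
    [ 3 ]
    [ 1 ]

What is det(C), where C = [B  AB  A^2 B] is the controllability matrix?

1372

AB = [[11], [-9], [3]]
A^2B = [[-19], [-13], [-29]]
Controllability matrix C = [B  AB  A^2B] = [[3, 11, -19], [3, -9, -13], [1, 3, -29]]
Expanding along the first row, det(C) = 3·((-9)·(-29) - (-13)·3) - 11·(3·(-29) - (-13)·1) + (-19)·(3·3 - (-9)·1) = 3·300 - 11·(-74) + (-19)·18 = 1372
Since det(C) ≠ 0, rank(C) = 3 and the system is completely controllable.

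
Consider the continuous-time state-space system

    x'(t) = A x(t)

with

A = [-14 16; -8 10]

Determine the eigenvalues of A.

-6, 2

det(sI - A) = s^2 - (tr A)s + det A, with tr A = (-14) + 10 = -4 and det A = (-14)·10 - 16·(-8) = -140 - (-128) = -12.
So p(s) = det(sI - A) = s^2 + 4s - 12.
Factor s^2 + 4s - 12: two numbers with sum -4 and product -12 are 2 and -6, so s^2 + 4s - 12 = (s - 2)(s + 6).
Hence p(s) = (s - 2) (s + 6), with roots -6, 2.
At least one eigenvalue has non-negative real part, so the system is not asymptotically stable.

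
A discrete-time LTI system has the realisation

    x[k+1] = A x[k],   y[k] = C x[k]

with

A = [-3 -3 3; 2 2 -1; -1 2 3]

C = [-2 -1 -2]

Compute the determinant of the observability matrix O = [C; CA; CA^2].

1193

CA = [[6, 0, -11]]
CA^2 = [[-7, -40, -15]]
Observability matrix O = [C; CA; CA^2] = [[-2, -1, -2], [6, 0, -11], [-7, -40, -15]]
Expanding along the first row, det(O) = (-2)·(0·(-15) - (-11)·(-40)) - (-1)·(6·(-15) - (-11)·(-7)) + (-2)·(6·(-40) - 0·(-7)) = (-2)·(-440) - (-1)·(-167) + (-2)·(-240) = 1193
Since det(O) ≠ 0, rank(O) = 3 and the system is completely observable.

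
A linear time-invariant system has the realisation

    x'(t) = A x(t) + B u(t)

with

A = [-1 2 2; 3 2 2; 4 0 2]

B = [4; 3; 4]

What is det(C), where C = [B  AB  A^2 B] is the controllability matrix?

-3648

AB = [[10], [26], [24]]
A^2B = [[90], [130], [88]]
Controllability matrix C = [B  AB  A^2B] = [[4, 10, 90], [3, 26, 130], [4, 24, 88]]
Expanding along the first row, det(C) = 4·(26·88 - 130·24) - 10·(3·88 - 130·4) + 90·(3·24 - 26·4) = 4·(-832) - 10·(-256) + 90·(-32) = -3648
Since det(C) ≠ 0, rank(C) = 3 and the system is completely controllable.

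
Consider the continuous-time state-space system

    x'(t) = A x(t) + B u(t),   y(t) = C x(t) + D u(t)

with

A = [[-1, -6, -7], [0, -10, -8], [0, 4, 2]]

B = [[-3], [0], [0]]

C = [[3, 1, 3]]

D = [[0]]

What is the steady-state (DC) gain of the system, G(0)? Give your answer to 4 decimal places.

-9.0000

G(0) = C(-A)^{-1}B + D = -C A^{-1} B + D.
det A = -12, so A^{-1} = (1/-12)·adj(A) = [[-1, 4/3, 11/6], [0, 1/6, 2/3], [0, -1/3, -5/6]]
A^{-1} B = [3, 0, 0]^T
C A^{-1} B = 9
G(0) = D - C A^{-1} B = 0 - (9) = -9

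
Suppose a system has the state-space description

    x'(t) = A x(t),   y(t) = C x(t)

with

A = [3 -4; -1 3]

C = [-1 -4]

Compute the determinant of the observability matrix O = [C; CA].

12

CA = [[1, -8]]
Observability matrix O = [C; CA] = [[-1, -4], [1, -8]]
det(O) = (-1)·(-8) - (-4)·1 = 8 - (-4) = 12
Since det(O) ≠ 0, rank(O) = 2 and the system is completely observable.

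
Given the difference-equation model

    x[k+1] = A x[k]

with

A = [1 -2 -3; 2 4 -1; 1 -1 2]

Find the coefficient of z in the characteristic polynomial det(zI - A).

Expand det(zI - A) for the 3×3 matrix.
p(z) = z^3 - 7z^2 + 20z - 35.
(Check: constant term = det(-A) = (-1)^3 det A = -35; coefficient of z^2 = -tr A = -7.)
The coefficient of z is 20.

20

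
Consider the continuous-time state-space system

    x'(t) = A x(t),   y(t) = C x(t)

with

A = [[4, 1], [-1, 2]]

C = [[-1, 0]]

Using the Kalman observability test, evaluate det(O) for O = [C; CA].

CA = [[-4, -1]]
Observability matrix O = [C; CA] = [[-1, 0], [-4, -1]]
det(O) = (-1)·(-1) - 0·(-4) = 1 - 0 = 1
Since det(O) ≠ 0, rank(O) = 2 and the system is completely observable.

1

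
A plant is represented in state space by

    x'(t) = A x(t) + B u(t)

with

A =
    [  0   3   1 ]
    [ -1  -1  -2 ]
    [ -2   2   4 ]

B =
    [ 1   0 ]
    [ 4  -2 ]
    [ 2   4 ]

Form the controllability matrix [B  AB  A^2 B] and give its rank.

3

AB = [[14, -2], [-9, -6], [14, 12]]
A^2B = [[-13, -6], [-33, -16], [10, 40]]
Controllability matrix C = [B  AB  A^2B] = [[1, 0, 14, -2, -13, -6], [4, -2, -9, -6, -33, -16], [2, 4, 14, 12, 10, 40]]
Take the 3×3 submatrix of C formed by columns 1, 2, 3: [[1, 0, 14], [4, -2, -9], [2, 4, 14]]. Its determinant is 1·((-2)·14 - (-9)·4) - 0·(4·14 - (-9)·2) + 14·(4·4 - (-2)·2) = 1·8 - 0·74 + 14·20 = 288 ≠ 0.
So rank(C) ≥ 3; since C has 3 rows, rank(C) = 3.
rank(C) = 3 = n, so the pair (A, B) is completely controllable.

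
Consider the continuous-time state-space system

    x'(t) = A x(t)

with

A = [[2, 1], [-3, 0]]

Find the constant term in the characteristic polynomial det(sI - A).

For a 2×2 matrix, det(sI - A) = s^2 - (tr A)s + det A.
tr A = 2, det A = 3.
So p(s) = s^2 - 2s + 3.
The constant term is 3.

3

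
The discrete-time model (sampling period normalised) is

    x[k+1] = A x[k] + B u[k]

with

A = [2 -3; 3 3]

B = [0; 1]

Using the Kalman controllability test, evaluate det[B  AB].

AB = [[-3], [3]]
Controllability matrix C = [B  AB] = [[0, -3], [1, 3]]
det(C) = 0·3 - (-3)·1 = 0 - (-3) = 3
Since det(C) ≠ 0, rank(C) = 2 and the system is completely controllable.

3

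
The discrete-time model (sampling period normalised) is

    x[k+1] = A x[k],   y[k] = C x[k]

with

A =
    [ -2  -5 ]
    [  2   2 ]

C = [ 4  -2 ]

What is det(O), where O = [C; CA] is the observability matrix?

-120

CA = [[-12, -24]]
Observability matrix O = [C; CA] = [[4, -2], [-12, -24]]
det(O) = 4·(-24) - (-2)·(-12) = -96 - 24 = -120
Since det(O) ≠ 0, rank(O) = 2 and the system is completely observable.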